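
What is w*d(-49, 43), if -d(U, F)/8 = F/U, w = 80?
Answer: 27520/49 ≈ 561.63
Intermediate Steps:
d(U, F) = -8*F/U
w*d(-49, 43) = 80*(-8*43/(-49)) = 80*(-8*43*(-1/49)) = 80*(344/49) = 27520/49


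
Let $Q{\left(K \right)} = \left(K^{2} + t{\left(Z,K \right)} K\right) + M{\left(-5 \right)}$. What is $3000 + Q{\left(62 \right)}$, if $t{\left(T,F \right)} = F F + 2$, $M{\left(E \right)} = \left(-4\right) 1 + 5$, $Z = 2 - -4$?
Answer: $245297$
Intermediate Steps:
$Z = 6$ ($Z = 2 + 4 = 6$)
$M{\left(E \right)} = 1$ ($M{\left(E \right)} = -4 + 5 = 1$)
$t{\left(T,F \right)} = 2 + F^{2}$ ($t{\left(T,F \right)} = F^{2} + 2 = 2 + F^{2}$)
$Q{\left(K \right)} = 1 + K^{2} + K \left(2 + K^{2}\right)$ ($Q{\left(K \right)} = \left(K^{2} + \left(2 + K^{2}\right) K\right) + 1 = \left(K^{2} + K \left(2 + K^{2}\right)\right) + 1 = 1 + K^{2} + K \left(2 + K^{2}\right)$)
$3000 + Q{\left(62 \right)} = 3000 + \left(1 + 62^{2} + 62 \left(2 + 62^{2}\right)\right) = 3000 + \left(1 + 3844 + 62 \left(2 + 3844\right)\right) = 3000 + \left(1 + 3844 + 62 \cdot 3846\right) = 3000 + \left(1 + 3844 + 238452\right) = 3000 + 242297 = 245297$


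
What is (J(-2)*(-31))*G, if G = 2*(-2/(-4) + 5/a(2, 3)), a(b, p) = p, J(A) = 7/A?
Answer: 2821/6 ≈ 470.17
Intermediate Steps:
G = 13/3 (G = 2*(-2/(-4) + 5/3) = 2*(-2*(-1/4) + 5*(1/3)) = 2*(1/2 + 5/3) = 2*(13/6) = 13/3 ≈ 4.3333)
(J(-2)*(-31))*G = ((7/(-2))*(-31))*(13/3) = ((7*(-1/2))*(-31))*(13/3) = -7/2*(-31)*(13/3) = (217/2)*(13/3) = 2821/6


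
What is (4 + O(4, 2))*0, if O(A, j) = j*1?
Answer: 0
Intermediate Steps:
O(A, j) = j
(4 + O(4, 2))*0 = (4 + 2)*0 = 6*0 = 0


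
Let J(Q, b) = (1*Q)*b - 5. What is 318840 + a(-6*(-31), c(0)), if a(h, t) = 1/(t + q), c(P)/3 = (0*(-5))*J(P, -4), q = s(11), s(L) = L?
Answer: 3507241/11 ≈ 3.1884e+5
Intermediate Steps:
q = 11
J(Q, b) = -5 + Q*b (J(Q, b) = Q*b - 5 = -5 + Q*b)
c(P) = 0 (c(P) = 3*((0*(-5))*(-5 + P*(-4))) = 3*(0*(-5 - 4*P)) = 3*0 = 0)
a(h, t) = 1/(11 + t) (a(h, t) = 1/(t + 11) = 1/(11 + t))
318840 + a(-6*(-31), c(0)) = 318840 + 1/(11 + 0) = 318840 + 1/11 = 3507241/11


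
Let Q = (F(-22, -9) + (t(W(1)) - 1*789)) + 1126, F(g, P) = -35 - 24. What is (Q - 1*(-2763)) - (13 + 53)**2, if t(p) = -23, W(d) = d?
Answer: -1338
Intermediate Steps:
F(g, P) = -59
Q = 255 (Q = (-59 + (-23 - 1*789)) + 1126 = (-59 + (-23 - 789)) + 1126 = (-59 - 812) + 1126 = -871 + 1126 = 255)
(Q - 1*(-2763)) - (13 + 53)**2 = (255 - 1*(-2763)) - (13 + 53)**2 = (255 + 2763) - 1*66**2 = 3018 - 1*4356 = 3018 - 4356 = -1338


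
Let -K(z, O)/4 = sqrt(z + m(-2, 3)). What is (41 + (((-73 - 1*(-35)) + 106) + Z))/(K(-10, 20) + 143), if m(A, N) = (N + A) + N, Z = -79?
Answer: 858/4109 + 24*I*sqrt(6)/4109 ≈ 0.20881 + 0.014307*I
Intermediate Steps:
m(A, N) = A + 2*N (m(A, N) = (A + N) + N = A + 2*N)
K(z, O) = -4*sqrt(4 + z) (K(z, O) = -4*sqrt(z + (-2 + 2*3)) = -4*sqrt(z + (-2 + 6)) = -4*sqrt(z + 4) = -4*sqrt(4 + z))
(41 + (((-73 - 1*(-35)) + 106) + Z))/(K(-10, 20) + 143) = (41 + (((-73 - 1*(-35)) + 106) - 79))/(-4*sqrt(4 - 10) + 143) = (41 + (((-73 + 35) + 106) - 79))/(-4*I*sqrt(6) + 143) = (41 + ((-38 + 106) - 79))/(-4*I*sqrt(6) + 143) = (41 + (68 - 79))/(-4*I*sqrt(6) + 143) = (41 - 11)/(143 - 4*I*sqrt(6)) = 30/(143 - 4*I*sqrt(6))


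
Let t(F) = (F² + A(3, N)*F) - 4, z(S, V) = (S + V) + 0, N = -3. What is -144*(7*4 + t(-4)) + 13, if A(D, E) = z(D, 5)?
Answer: -1139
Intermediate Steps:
z(S, V) = S + V
A(D, E) = 5 + D (A(D, E) = D + 5 = 5 + D)
t(F) = -4 + F² + 8*F (t(F) = (F² + (5 + 3)*F) - 4 = (F² + 8*F) - 4 = -4 + F² + 8*F)
-144*(7*4 + t(-4)) + 13 = -144*(7*4 + (-4 + (-4)² + 8*(-4))) + 13 = -144*(28 + (-4 + 16 - 32)) + 13 = -144*(28 - 20) + 13 = -144*8 + 13 = -1152 + 13 = -1139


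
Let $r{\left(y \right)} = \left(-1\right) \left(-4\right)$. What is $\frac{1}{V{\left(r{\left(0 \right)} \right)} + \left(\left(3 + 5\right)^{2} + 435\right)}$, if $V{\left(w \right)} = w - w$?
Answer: $\frac{1}{499} \approx 0.002004$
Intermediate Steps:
$r{\left(y \right)} = 4$
$V{\left(w \right)} = 0$
$\frac{1}{V{\left(r{\left(0 \right)} \right)} + \left(\left(3 + 5\right)^{2} + 435\right)} = \frac{1}{0 + \left(\left(3 + 5\right)^{2} + 435\right)} = \frac{1}{0 + \left(8^{2} + 435\right)} = \frac{1}{0 + \left(64 + 435\right)} = \frac{1}{0 + 499} = \frac{1}{499}$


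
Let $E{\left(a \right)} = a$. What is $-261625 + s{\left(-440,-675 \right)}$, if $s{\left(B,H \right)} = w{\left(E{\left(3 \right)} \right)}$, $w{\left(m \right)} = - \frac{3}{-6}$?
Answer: $- \frac{523249}{2} \approx -2.6162 \cdot 10^{5}$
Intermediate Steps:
$w{\left(m \right)} = \frac{1}{2}$ ($w{\left(m \right)} = \left(-3\right) \left(- \frac{1}{6}\right) = \frac{1}{2}$)
$s{\left(B,H \right)} = \frac{1}{2}$
$-261625 + s{\left(-440,-675 \right)} = -261625 + \frac{1}{2} = - \frac{523249}{2}$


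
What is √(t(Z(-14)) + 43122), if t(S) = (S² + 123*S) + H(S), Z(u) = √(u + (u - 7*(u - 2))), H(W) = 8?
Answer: √(43214 + 246*√21) ≈ 210.57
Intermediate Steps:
Z(u) = √(14 - 5*u) (Z(u) = √(u + (u - 7*(-2 + u))) = √(u + (u - (-14 + 7*u))) = √(u + (u + (14 - 7*u))) = √(u + (14 - 6*u)) = √(14 - 5*u))
t(S) = 8 + S² + 123*S (t(S) = (S² + 123*S) + 8 = 8 + S² + 123*S)
√(t(Z(-14)) + 43122) = √((8 + (√(14 - 5*(-14)))² + 123*√(14 - 5*(-14))) + 43122) = √((8 + (√(14 + 70))² + 123*√(14 + 70)) + 43122) = √((8 + (√84)² + 123*√84) + 43122) = √((8 + (2*√21)² + 123*(2*√21)) + 43122) = √((8 + 84 + 246*√21) + 43122) = √((92 + 246*√21) + 43122) = √(43214 + 246*√21)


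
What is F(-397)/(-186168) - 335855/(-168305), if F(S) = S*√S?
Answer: 67171/33661 + 397*I*√397/186168 ≈ 1.9955 + 0.042489*I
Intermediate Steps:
F(S) = S^(3/2)
F(-397)/(-186168) - 335855/(-168305) = (-397)^(3/2)/(-186168) - 335855/(-168305) = -397*I*√397*(-1/186168) - 335855*(-1/168305) = 397*I*√397/186168 + 67171/33661 = 67171/33661 + 397*I*√397/186168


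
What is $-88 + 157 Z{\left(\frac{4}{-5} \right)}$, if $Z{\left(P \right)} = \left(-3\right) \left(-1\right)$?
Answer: $383$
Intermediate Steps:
$Z{\left(P \right)} = 3$
$-88 + 157 Z{\left(\frac{4}{-5} \right)} = -88 + 157 \cdot 3 = -88 + 471 = 383$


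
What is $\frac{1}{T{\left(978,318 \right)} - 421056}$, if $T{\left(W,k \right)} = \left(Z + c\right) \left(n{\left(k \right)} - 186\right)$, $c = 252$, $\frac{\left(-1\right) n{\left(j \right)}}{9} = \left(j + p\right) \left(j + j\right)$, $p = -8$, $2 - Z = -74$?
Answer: $- \frac{1}{582498384} \approx -1.7167 \cdot 10^{-9}$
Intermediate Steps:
$Z = 76$ ($Z = 2 - -74 = 2 + 74 = 76$)
$n{\left(j \right)} = - 18 j \left(-8 + j\right)$ ($n{\left(j \right)} = - 9 \left(j - 8\right) \left(j + j\right) = - 9 \left(-8 + j\right) 2 j = - 9 \cdot 2 j \left(-8 + j\right) = - 18 j \left(-8 + j\right)$)
$T{\left(W,k \right)} = -61008 + 5904 k \left(8 - k\right)$ ($T{\left(W,k \right)} = \left(76 + 252\right) \left(18 k \left(8 - k\right) - 186\right) = 328 \left(-186 + 18 k \left(8 - k\right)\right) = -61008 + 5904 k \left(8 - k\right)$)
$\frac{1}{T{\left(978,318 \right)} - 421056} = \frac{1}{\left(-61008 - 5904 \cdot 318^{2} + 47232 \cdot 318\right) - 421056} = \frac{1}{\left(-61008 - 597036096 + 15019776\right) - 421056} = \frac{1}{-582077328 - 421056} = \frac{1}{-582498384} = - \frac{1}{582498384}$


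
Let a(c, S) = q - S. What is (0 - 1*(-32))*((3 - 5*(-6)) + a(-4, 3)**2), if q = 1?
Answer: 1184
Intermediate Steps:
a(c, S) = 1 - S
(0 - 1*(-32))*((3 - 5*(-6)) + a(-4, 3)**2) = (0 - 1*(-32))*((3 - 5*(-6)) + (1 - 1*3)**2) = (0 + 32)*((3 + 30) + (1 - 3)**2) = 32*(33 + (-2)**2) = 32*(33 + 4) = 32*37 = 1184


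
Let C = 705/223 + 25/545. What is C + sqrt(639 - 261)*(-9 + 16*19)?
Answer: 77960/24307 + 885*sqrt(42) ≈ 5738.7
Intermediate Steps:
C = 77960/24307 (C = 705*(1/223) + 25*(1/545) = 705/223 + 5/109 = 77960/24307 ≈ 3.2073)
C + sqrt(639 - 261)*(-9 + 16*19) = 77960/24307 + sqrt(639 - 261)*(-9 + 16*19) = 77960/24307 + sqrt(378)*(-9 + 304) = 77960/24307 + (3*sqrt(42))*295 = 77960/24307 + 885*sqrt(42)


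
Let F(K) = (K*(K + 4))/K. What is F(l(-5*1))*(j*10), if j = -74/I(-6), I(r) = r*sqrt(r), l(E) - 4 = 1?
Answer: -185*I*sqrt(6) ≈ -453.16*I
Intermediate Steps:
l(E) = 5 (l(E) = 4 + 1 = 5)
I(r) = r**(3/2)
F(K) = 4 + K (F(K) = (K*(4 + K))/K = 4 + K)
j = -37*I*sqrt(6)/18 (j = -74*I*sqrt(6)/36 = -37*I*sqrt(6)/18 ≈ -5.0351*I)
F(l(-5*1))*(j*10) = (4 + 5)*(-37*I*sqrt(6)/18*10) = 9*(-185*I*sqrt(6)/9) = -185*I*sqrt(6)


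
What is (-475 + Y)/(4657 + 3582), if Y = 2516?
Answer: 2041/8239 ≈ 0.24772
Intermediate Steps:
(-475 + Y)/(4657 + 3582) = (-475 + 2516)/(4657 + 3582) = 2041/8239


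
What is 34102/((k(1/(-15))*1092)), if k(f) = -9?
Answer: -17051/4914 ≈ -3.4699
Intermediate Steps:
34102/((k(1/(-15))*1092)) = 34102/((-9*1092)) = 34102/(-9828) = 34102*(-1/9828) = -17051/4914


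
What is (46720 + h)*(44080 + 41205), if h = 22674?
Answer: 5918267290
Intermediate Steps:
(46720 + h)*(44080 + 41205) = (46720 + 22674)*(44080 + 41205) = 69394*85285 = 5918267290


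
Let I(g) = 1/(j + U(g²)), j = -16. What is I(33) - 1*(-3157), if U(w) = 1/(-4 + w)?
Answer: 54801278/17359 ≈ 3156.9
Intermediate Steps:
I(g) = 1/(-16 + 1/(-4 + g²))
I(33) - 1*(-3157) = (4 - 1*33²)/(-65 + 16*33²) - 1*(-3157) = (4 - 1*1089)/(-65 + 16*1089) + 3157 = (4 - 1089)/(-65 + 17424) + 3157 = -1085/17359 + 3157 = 54801278/17359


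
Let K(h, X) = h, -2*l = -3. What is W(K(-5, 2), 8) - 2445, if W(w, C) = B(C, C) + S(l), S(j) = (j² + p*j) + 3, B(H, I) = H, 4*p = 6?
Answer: -4859/2 ≈ -2429.5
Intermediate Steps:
l = 3/2 (l = -½*(-3) = 3/2 ≈ 1.5000)
p = 3/2 (p = (¼)*6 = 3/2 ≈ 1.5000)
S(j) = 3 + j² + 3*j/2 (S(j) = (j² + 3*j/2) + 3 = 3 + j² + 3*j/2)
W(w, C) = 15/2 + C (W(w, C) = C + (3 + (3/2)² + (3/2)*(3/2)) = C + (3 + 9/4 + 9/4) = C + 15/2 = 15/2 + C)
W(K(-5, 2), 8) - 2445 = (15/2 + 8) - 2445 = 31/2 - 2445 = -4859/2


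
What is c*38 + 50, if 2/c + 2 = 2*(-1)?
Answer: 31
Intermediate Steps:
c = -½ (c = 2/(-2 + 2*(-1)) = 2/(-2 - 2) = 2/(-4) = 2*(-¼) = -½ ≈ -0.50000)
c*38 + 50 = -½*38 + 50 = -19 + 50 = 31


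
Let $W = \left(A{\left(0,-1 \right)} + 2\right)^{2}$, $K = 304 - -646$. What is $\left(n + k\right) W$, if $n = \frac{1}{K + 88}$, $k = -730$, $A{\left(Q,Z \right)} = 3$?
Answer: $- \frac{18943475}{1038} \approx -18250.0$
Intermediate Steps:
$K = 950$ ($K = 304 + 646 = 950$)
$W = 25$ ($W = \left(3 + 2\right)^{2} = 5^{2} = 25$)
$n = \frac{1}{1038}$ ($n = \frac{1}{950 + 88} = \frac{1}{1038} \approx 0.00096339$)
$\left(n + k\right) W = \left(\frac{1}{1038} - 730\right) 25 = \left(- \frac{757739}{1038}\right) 25 = - \frac{18943475}{1038}$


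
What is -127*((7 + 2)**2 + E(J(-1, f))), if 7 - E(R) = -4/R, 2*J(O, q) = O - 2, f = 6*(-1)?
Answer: -32512/3 ≈ -10837.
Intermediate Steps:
f = -6
J(O, q) = -1 + O/2 (J(O, q) = (O - 2)/2 = (-2 + O)/2 = -1 + O/2)
E(R) = 7 + 4/R (E(R) = 7 - (-4)/R = 7 + 4/R)
-127*((7 + 2)**2 + E(J(-1, f))) = -127*((7 + 2)**2 + (7 + 4/(-1 + (1/2)*(-1)))) = -127*(9**2 + (7 + 4/(-1 - 1/2))) = -127*(81 + (7 + 4/(-3/2))) = -127*(81 + (7 + 4*(-2/3))) = -127*(81 + (7 - 8/3)) = -127*(81 + 13/3) = -127*256/3 = -32512/3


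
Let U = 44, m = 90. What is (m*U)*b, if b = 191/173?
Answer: 756360/173 ≈ 4372.0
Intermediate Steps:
b = 191/173 (b = 191*(1/173) = 191/173 ≈ 1.1040)
(m*U)*b = (90*44)*(191/173) = 3960*(191/173) = 756360/173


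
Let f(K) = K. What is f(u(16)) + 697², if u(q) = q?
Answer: 485825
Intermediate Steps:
f(u(16)) + 697² = 16 + 697² = 16 + 485809 = 485825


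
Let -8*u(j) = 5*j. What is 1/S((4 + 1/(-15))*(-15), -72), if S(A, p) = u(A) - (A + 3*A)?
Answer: 8/2183 ≈ 0.0036647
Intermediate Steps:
u(j) = -5*j/8
S(A, p) = -37*A/8 (S(A, p) = -5*A/8 - (A + 3*A) = -5*A/8 - 4*A = -37*A/8)
1/S((4 + 1/(-15))*(-15), -72) = 1/(-37*(4 + 1/(-15))*(-15)/8) = 1/(-37*(4 - 1/15)*(-15)/8) = 1/(-2183*(-15)/120) = 1/(-37/8*(-59)) = 1/(2183/8) = 8/2183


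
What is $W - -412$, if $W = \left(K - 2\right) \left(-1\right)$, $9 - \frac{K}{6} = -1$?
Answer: $354$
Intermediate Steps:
$K = 60$ ($K = 54 - -6 = 54 + 6 = 60$)
$W = -58$ ($W = \left(60 - 2\right) \left(-1\right) = 58 \left(-1\right) = -58$)
$W - -412 = -58 - -412 = -58 + 412 = 354$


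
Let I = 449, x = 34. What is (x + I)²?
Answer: 233289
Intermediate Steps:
(x + I)² = (34 + 449)² = 483² = 233289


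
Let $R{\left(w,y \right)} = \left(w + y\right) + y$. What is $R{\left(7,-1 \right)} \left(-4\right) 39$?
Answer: $-780$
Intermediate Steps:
$R{\left(w,y \right)} = w + 2 y$
$R{\left(7,-1 \right)} \left(-4\right) 39 = \left(7 + 2 \left(-1\right)\right) \left(-4\right) 39 = \left(7 - 2\right) \left(-4\right) 39 = 5 \left(-4\right) 39 = \left(-20\right) 39 = -780$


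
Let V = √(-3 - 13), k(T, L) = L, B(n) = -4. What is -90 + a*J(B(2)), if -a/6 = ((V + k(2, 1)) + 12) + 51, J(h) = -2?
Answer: 678 + 48*I ≈ 678.0 + 48.0*I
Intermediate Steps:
V = 4*I (V = √(-16) = 4*I ≈ 4.0*I)
a = -384 - 24*I (a = -6*(((4*I + 1) + 12) + 51) = -6*(((1 + 4*I) + 12) + 51) = -6*((13 + 4*I) + 51) = -6*(64 + 4*I) = -384 - 24*I ≈ -384.0 - 24.0*I)
-90 + a*J(B(2)) = -90 + (-384 - 24*I)*(-2) = -90 + (768 + 48*I) = 678 + 48*I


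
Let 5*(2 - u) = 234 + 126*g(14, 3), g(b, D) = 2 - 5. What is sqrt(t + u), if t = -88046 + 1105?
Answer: I*sqrt(2172755)/5 ≈ 294.81*I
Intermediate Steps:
t = -86941
g(b, D) = -3
u = 154/5 (u = 2 - (234 + 126*(-3))/5 = 2 - (234 - 378)/5 = 2 - 1/5*(-144) = 2 + 144/5 = 154/5 ≈ 30.800)
sqrt(t + u) = sqrt(-86941 + 154/5) = sqrt(-434551/5) = I*sqrt(2172755)/5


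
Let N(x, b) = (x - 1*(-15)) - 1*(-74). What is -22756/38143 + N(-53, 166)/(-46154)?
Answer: -525826786/880226011 ≈ -0.59738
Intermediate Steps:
N(x, b) = 89 + x (N(x, b) = (x + 15) + 74 = (15 + x) + 74 = 89 + x)
-22756/38143 + N(-53, 166)/(-46154) = -22756/38143 + (89 - 53)/(-46154) = -22756*1/38143 + 36*(-1/46154) = -22756/38143 - 18/23077 = -525826786/880226011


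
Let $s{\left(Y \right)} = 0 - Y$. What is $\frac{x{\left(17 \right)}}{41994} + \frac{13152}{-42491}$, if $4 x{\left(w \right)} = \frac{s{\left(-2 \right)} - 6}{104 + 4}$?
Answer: $- \frac{59648991995}{192711641832} \approx -0.30952$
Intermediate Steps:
$s{\left(Y \right)} = - Y$
$x{\left(w \right)} = - \frac{1}{108}$ ($x{\left(w \right)} = \frac{\left(\left(-1\right) \left(-2\right) - 6\right) \frac{1}{104 + 4}}{4} = \frac{\left(2 - 6\right) \frac{1}{108}}{4} = \frac{\left(-4\right) \frac{1}{108}}{4} = \frac{1}{4} \left(- \frac{1}{27}\right) = - \frac{1}{108}$)
$\frac{x{\left(17 \right)}}{41994} + \frac{13152}{-42491} = - \frac{1}{108 \cdot 41994} + \frac{13152}{-42491} = \left(- \frac{1}{108}\right) \frac{1}{41994} + 13152 \left(- \frac{1}{42491}\right) = - \frac{1}{4535352} - \frac{13152}{42491} = - \frac{59648991995}{192711641832}$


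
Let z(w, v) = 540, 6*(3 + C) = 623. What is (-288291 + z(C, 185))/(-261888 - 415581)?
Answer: 95917/225823 ≈ 0.42474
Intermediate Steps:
C = 605/6 (C = -3 + (⅙)*623 = -3 + 623/6 = 605/6 ≈ 100.83)
(-288291 + z(C, 185))/(-261888 - 415581) = (-288291 + 540)/(-261888 - 415581) = -287751/(-677469) = -287751*(-1/677469) = 95917/225823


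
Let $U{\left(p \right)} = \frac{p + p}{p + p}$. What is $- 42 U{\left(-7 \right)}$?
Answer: $-42$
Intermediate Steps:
$U{\left(p \right)} = 1$ ($U{\left(p \right)} = \frac{2 p}{2 p} = 2 p \frac{1}{2 p} = 1$)
$- 42 U{\left(-7 \right)} = \left(-42\right) 1 = -42$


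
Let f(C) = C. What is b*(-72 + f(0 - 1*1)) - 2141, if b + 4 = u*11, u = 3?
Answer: -4258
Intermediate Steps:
b = 29 (b = -4 + 3*11 = -4 + 33 = 29)
b*(-72 + f(0 - 1*1)) - 2141 = 29*(-72 + (0 - 1*1)) - 2141 = 29*(-72 + (0 - 1)) - 2141 = 29*(-72 - 1) - 2141 = 29*(-73) - 2141 = -2117 - 2141 = -4258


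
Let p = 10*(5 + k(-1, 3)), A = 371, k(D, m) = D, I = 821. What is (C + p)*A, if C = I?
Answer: 319431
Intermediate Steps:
C = 821
p = 40 (p = 10*(5 - 1) = 10*4 = 40)
(C + p)*A = (821 + 40)*371 = 861*371 = 319431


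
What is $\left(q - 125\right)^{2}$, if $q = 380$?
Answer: $65025$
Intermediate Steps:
$\left(q - 125\right)^{2} = \left(380 - 125\right)^{2} = 255^{2} = 65025$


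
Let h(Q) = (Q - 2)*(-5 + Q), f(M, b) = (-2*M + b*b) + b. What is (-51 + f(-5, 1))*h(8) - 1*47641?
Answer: -48343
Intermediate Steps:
f(M, b) = b + b² - 2*M (f(M, b) = (-2*M + b²) + b = (b² - 2*M) + b = b + b² - 2*M)
h(Q) = (-5 + Q)*(-2 + Q) (h(Q) = (-2 + Q)*(-5 + Q) = (-5 + Q)*(-2 + Q))
(-51 + f(-5, 1))*h(8) - 1*47641 = (-51 + (1 + 1² - 2*(-5)))*(10 + 8² - 7*8) - 1*47641 = (-51 + (1 + 1 + 10))*(10 + 64 - 56) - 47641 = (-51 + 12)*18 - 47641 = -39*18 - 47641 = -702 - 47641 = -48343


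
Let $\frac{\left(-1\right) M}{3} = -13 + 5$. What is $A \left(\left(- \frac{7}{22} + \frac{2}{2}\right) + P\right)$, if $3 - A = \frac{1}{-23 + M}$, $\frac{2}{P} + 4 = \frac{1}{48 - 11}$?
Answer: $\frac{577}{1617} \approx 0.35683$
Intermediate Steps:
$M = 24$ ($M = - 3 \left(-13 + 5\right) = \left(-3\right) \left(-8\right) = 24$)
$P = - \frac{74}{147}$ ($P = \frac{2}{-4 + \frac{1}{48 - 11}} = \frac{2}{-4 + \frac{1}{37}} = \frac{2}{- \frac{147}{37}} = 2 \left(- \frac{37}{147}\right) = - \frac{74}{147} \approx -0.5034$)
$A = 2$ ($A = 3 - \frac{1}{-23 + 24} = 3 - 1^{-1} = 3 - 1 = 2$)
$A \left(\left(- \frac{7}{22} + \frac{2}{2}\right) + P\right) = 2 \left(\left(- \frac{7}{22} + \frac{2}{2}\right) - \frac{74}{147}\right) = 2 \left(\left(\left(-7\right) \frac{1}{22} + 2 \cdot \frac{1}{2}\right) - \frac{74}{147}\right) = 2 \left(\left(- \frac{7}{22} + 1\right) - \frac{74}{147}\right) = 2 \left(\frac{15}{22} - \frac{74}{147}\right) = 2 \cdot \frac{577}{3234} = \frac{577}{1617}$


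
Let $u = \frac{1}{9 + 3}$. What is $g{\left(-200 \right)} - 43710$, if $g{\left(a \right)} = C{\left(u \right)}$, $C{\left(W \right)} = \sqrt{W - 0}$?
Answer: $-43710 + \frac{\sqrt{3}}{6} \approx -43710.0$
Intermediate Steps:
$u = \frac{1}{12} \approx 0.083333$
$C{\left(W \right)} = \sqrt{W}$ ($C{\left(W \right)} = \sqrt{W + 0} = \sqrt{W}$)
$g{\left(a \right)} = \frac{\sqrt{3}}{6}$ ($g{\left(a \right)} = \sqrt{\frac{1}{12}} = \frac{\sqrt{3}}{6}$)
$g{\left(-200 \right)} - 43710 = \frac{\sqrt{3}}{6} - 43710 = -43710 + \frac{\sqrt{3}}{6}$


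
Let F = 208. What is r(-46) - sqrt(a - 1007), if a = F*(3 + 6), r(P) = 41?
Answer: 41 - sqrt(865) ≈ 11.589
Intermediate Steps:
a = 1872 (a = 208*(3 + 6) = 208*9 = 1872)
r(-46) - sqrt(a - 1007) = 41 - sqrt(1872 - 1007) = 41 - sqrt(865)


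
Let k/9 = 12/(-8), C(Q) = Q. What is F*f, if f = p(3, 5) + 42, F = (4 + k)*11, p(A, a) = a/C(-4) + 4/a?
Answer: -173679/40 ≈ -4342.0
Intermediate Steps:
p(A, a) = 4/a - a/4 (p(A, a) = a/(-4) + 4/a = a*(-¼) + 4/a = -a/4 + 4/a = 4/a - a/4)
k = -27/2 (k = 9*(12/(-8)) = 9*(12*(-⅛)) = 9*(-3/2) = -27/2 ≈ -13.500)
F = -209/2 (F = (4 - 27/2)*11 = -19/2*11 = -209/2 ≈ -104.50)
f = 831/20 (f = (4/5 - ¼*5) + 42 = (4*(⅕) - 5/4) + 42 = (⅘ - 5/4) + 42 = -9/20 + 42 = 831/20 ≈ 41.550)
F*f = -209/2*831/20 = -173679/40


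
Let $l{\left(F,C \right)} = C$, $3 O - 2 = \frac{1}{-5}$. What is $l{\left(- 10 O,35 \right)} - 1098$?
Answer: $-1063$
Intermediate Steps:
$O = \frac{3}{5}$ ($O = \frac{2}{3} + \frac{1}{3 \left(-5\right)} = \frac{2}{3} + \frac{1}{3} \left(- \frac{1}{5}\right) = \frac{2}{3} - \frac{1}{15} = \frac{3}{5} \approx 0.6$)
$l{\left(- 10 O,35 \right)} - 1098 = 35 - 1098 = -1063$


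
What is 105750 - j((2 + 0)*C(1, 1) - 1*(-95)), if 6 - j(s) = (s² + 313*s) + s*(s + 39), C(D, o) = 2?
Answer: 160194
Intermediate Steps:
j(s) = 6 - s² - 313*s - s*(39 + s) (j(s) = 6 - ((s² + 313*s) + s*(s + 39)) = 6 - ((s² + 313*s) + s*(39 + s)) = 6 - (s² + 313*s + s*(39 + s)) = 6 + (-s² - 313*s - s*(39 + s)) = 6 - s² - 313*s - s*(39 + s))
105750 - j((2 + 0)*C(1, 1) - 1*(-95)) = 105750 - (6 - 352*((2 + 0)*2 - 1*(-95)) - 2*((2 + 0)*2 - 1*(-95))²) = 105750 - (6 - 352*(2*2 + 95) - 2*(2*2 + 95)²) = 105750 - (6 - 352*(4 + 95) - 2*(4 + 95)²) = 105750 - (6 - 352*99 - 2*99²) = 105750 - (6 - 34848 - 2*9801) = 105750 - (6 - 34848 - 19602) = 105750 - 1*(-54444) = 105750 + 54444 = 160194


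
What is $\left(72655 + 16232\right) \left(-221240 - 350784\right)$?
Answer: $-50845497288$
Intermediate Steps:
$\left(72655 + 16232\right) \left(-221240 - 350784\right) = 88887 \left(-572024\right) = -50845497288$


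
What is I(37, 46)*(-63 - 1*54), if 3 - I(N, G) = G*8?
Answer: 42705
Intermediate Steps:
I(N, G) = 3 - 8*G (I(N, G) = 3 - G*8 = 3 - 8*G)
I(37, 46)*(-63 - 1*54) = (3 - 8*46)*(-63 - 1*54) = (3 - 368)*(-63 - 54) = -365*(-117) = 42705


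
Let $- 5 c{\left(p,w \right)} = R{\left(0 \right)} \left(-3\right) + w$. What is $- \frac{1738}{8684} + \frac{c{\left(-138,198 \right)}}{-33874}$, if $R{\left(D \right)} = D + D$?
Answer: $- \frac{73161407}{367702270} \approx -0.19897$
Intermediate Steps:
$R{\left(D \right)} = 2 D$
$c{\left(p,w \right)} = - \frac{w}{5}$ ($c{\left(p,w \right)} = - \frac{2 \cdot 0 \left(-3\right) + w}{5} = - \frac{0 \left(-3\right) + w}{5} = - \frac{0 + w}{5} = - \frac{w}{5}$)
$- \frac{1738}{8684} + \frac{c{\left(-138,198 \right)}}{-33874} = - \frac{1738}{8684} + \frac{\left(- \frac{1}{5}\right) 198}{-33874} = \left(-1738\right) \frac{1}{8684} - - \frac{99}{84685} = - \frac{869}{4342} + \frac{99}{84685} = - \frac{73161407}{367702270}$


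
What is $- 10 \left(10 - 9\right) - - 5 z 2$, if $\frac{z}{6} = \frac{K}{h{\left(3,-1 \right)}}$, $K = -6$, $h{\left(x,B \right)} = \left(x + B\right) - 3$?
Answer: $350$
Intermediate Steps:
$h{\left(x,B \right)} = -3 + B + x$ ($h{\left(x,B \right)} = \left(B + x\right) - 3 = -3 + B + x$)
$z = 36$ ($z = 6 \left(- \frac{6}{-3 - 1 + 3}\right) = 6 \left(- \frac{6}{-1}\right) = 6 \left(\left(-6\right) \left(-1\right)\right) = 6 \cdot 6 = 36$)
$- 10 \left(10 - 9\right) - - 5 z 2 = - 10 \left(10 - 9\right) - \left(-5\right) 36 \cdot 2 = \left(-10\right) 1 - \left(-180\right) 2 = -10 - -360 = -10 + 360 = 350$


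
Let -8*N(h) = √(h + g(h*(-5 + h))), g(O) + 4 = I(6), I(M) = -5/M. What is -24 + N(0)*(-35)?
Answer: -24 + 35*I*√174/48 ≈ -24.0 + 9.6184*I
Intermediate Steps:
g(O) = -29/6 (g(O) = -4 - 5/6 = -4 - 5*⅙ = -4 - ⅚ = -29/6)
N(h) = -√(-29/6 + h)/8 (N(h) = -√(h - 29/6)/8 = -√(-29/6 + h)/8)
-24 + N(0)*(-35) = -24 - √(-174 + 36*0)/48*(-35) = -24 - √(-174 + 0)/48*(-35) = -24 - I*√174/48*(-35) = -24 + 35*I*√174/48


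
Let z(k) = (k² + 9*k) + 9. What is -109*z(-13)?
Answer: -6649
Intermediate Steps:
z(k) = 9 + k² + 9*k
-109*z(-13) = -109*(9 + (-13)² + 9*(-13)) = -109*(9 + 169 - 117) = -109*61 = -6649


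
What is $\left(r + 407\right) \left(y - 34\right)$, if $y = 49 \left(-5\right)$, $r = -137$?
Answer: $-75330$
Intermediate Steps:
$y = -245$
$\left(r + 407\right) \left(y - 34\right) = \left(-137 + 407\right) \left(-245 - 34\right) = 270 \left(-279\right) = -75330$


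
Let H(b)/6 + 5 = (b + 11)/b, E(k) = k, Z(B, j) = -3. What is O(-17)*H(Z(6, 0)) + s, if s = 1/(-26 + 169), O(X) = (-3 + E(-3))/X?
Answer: -39451/2431 ≈ -16.228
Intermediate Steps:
O(X) = -6/X (O(X) = (-3 - 3)/X = -6/X)
H(b) = -30 + 6*(11 + b)/b (H(b) = -30 + 6*((b + 11)/b) = -30 + 6*((11 + b)/b) = -30 + 6*(11 + b)/b)
s = 1/143 ≈ 0.0069930
O(-17)*H(Z(6, 0)) + s = (-6/(-17))*(-24 + 66/(-3)) + 1/143 = (-6*(-1/17))*(-24 + 66*(-⅓)) + 1/143 = 6*(-24 - 22)/17 + 1/143 = (6/17)*(-46) + 1/143 = -276/17 + 1/143 = -39451/2431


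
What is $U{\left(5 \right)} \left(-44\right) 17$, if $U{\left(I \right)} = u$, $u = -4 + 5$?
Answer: $-748$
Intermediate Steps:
$u = 1$
$U{\left(I \right)} = 1$
$U{\left(5 \right)} \left(-44\right) 17 = 1 \left(-44\right) 17 = \left(-44\right) 17 = -748$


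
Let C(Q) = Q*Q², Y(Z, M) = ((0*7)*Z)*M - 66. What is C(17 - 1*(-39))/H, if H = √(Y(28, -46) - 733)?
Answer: -175616*I*√799/799 ≈ -6212.8*I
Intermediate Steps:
Y(Z, M) = -66 (Y(Z, M) = (0*Z)*M - 66 = 0*M - 66 = 0 - 66 = -66)
C(Q) = Q³
H = I*√799 (H = √(-66 - 733) = √(-799) = I*√799 ≈ 28.267*I)
C(17 - 1*(-39))/H = (17 - 1*(-39))³/((I*√799)) = (17 + 39)³*(-I*√799/799) = 56³*(-I*√799/799) = 175616*(-I*√799/799) = -175616*I*√799/799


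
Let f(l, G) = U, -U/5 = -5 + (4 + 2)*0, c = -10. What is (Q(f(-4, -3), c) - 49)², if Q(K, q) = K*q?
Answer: 89401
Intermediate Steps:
U = 25 (U = -5*(-5 + (4 + 2)*0) = -5*(-5 + 6*0) = -5*(-5 + 0) = -5*(-5) = 25)
f(l, G) = 25
(Q(f(-4, -3), c) - 49)² = (25*(-10) - 49)² = (-250 - 49)² = (-299)² = 89401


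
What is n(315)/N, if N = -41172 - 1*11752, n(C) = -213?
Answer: 213/52924 ≈ 0.0040246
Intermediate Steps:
N = -52924 (N = -41172 - 11752 = -52924)
n(315)/N = -213/(-52924) = -213*(-1/52924) = 213/52924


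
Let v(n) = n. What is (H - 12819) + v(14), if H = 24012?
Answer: 11207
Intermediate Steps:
(H - 12819) + v(14) = (24012 - 12819) + 14 = 11193 + 14 = 11207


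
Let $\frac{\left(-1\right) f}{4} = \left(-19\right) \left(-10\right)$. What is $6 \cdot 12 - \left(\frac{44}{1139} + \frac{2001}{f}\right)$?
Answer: $\frac{64571779}{865640} \approx 74.594$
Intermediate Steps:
$f = -760$ ($f = - 4 \left(\left(-19\right) \left(-10\right)\right) = \left(-4\right) 190 = -760$)
$6 \cdot 12 - \left(\frac{44}{1139} + \frac{2001}{f}\right) = 6 \cdot 12 - \left(- \frac{2001}{760} + \frac{44}{1139}\right) = 72 - - \frac{2245699}{865640} = 72 + \left(\frac{2001}{760} - \frac{44}{1139}\right) = 72 + \frac{2245699}{865640} = \frac{64571779}{865640}$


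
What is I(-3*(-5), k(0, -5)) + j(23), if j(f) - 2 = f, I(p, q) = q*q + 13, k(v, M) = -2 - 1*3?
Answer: 63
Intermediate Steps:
k(v, M) = -5 (k(v, M) = -2 - 3 = -5)
I(p, q) = 13 + q² (I(p, q) = q² + 13 = 13 + q²)
j(f) = 2 + f
I(-3*(-5), k(0, -5)) + j(23) = (13 + (-5)²) + (2 + 23) = (13 + 25) + 25 = 38 + 25 = 63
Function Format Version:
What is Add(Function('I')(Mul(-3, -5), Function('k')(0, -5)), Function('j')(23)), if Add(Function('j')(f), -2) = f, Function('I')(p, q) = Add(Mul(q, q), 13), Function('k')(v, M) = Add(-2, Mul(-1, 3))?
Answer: 63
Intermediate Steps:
Function('k')(v, M) = -5 (Function('k')(v, M) = Add(-2, -3) = -5)
Function('I')(p, q) = Add(13, Pow(q, 2)) (Function('I')(p, q) = Add(Pow(q, 2), 13) = Add(13, Pow(q, 2)))
Function('j')(f) = Add(2, f)
Add(Function('I')(Mul(-3, -5), Function('k')(0, -5)), Function('j')(23)) = Add(Add(13, Pow(-5, 2)), Add(2, 23)) = Add(Add(13, 25), 25) = Add(38, 25) = 63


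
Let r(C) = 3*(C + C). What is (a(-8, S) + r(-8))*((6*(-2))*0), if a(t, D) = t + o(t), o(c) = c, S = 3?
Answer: 0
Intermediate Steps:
r(C) = 6*C (r(C) = 3*(2*C) = 6*C)
a(t, D) = 2*t (a(t, D) = t + t = 2*t)
(a(-8, S) + r(-8))*((6*(-2))*0) = (2*(-8) + 6*(-8))*((6*(-2))*0) = (-16 - 48)*(-12*0) = -64*0 = 0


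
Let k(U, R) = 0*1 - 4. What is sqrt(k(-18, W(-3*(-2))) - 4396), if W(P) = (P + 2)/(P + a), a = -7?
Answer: 20*I*sqrt(11) ≈ 66.333*I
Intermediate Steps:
W(P) = (2 + P)/(-7 + P) (W(P) = (P + 2)/(P - 7) = (2 + P)/(-7 + P))
k(U, R) = -4 (k(U, R) = 0 - 4 = -4)
sqrt(k(-18, W(-3*(-2))) - 4396) = sqrt(-4 - 4396) = sqrt(-4400) = 20*I*sqrt(11)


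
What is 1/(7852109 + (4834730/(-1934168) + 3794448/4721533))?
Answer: 4566119019772/35853656506104228235 ≈ 1.2735e-7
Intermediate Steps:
1/(7852109 + (4834730/(-1934168) + 3794448/4721533)) = 1/(7852109 + (4834730*(-1/1934168) + 3794448*(1/4721533))) = 1/(7852109 + (-2417365/967084 + 3794448/4721533)) = 1/(7852109 - 7744118670913/4566119019772) = 1/(35853656506104228235/4566119019772) = 4566119019772/35853656506104228235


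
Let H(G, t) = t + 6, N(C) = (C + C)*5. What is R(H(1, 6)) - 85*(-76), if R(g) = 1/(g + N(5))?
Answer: 400521/62 ≈ 6460.0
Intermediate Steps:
N(C) = 10*C (N(C) = (2*C)*5 = 10*C)
H(G, t) = 6 + t
R(g) = 1/(50 + g) (R(g) = 1/(g + 10*5) = 1/(g + 50) = 1/(50 + g))
R(H(1, 6)) - 85*(-76) = 1/(50 + (6 + 6)) - 85*(-76) = 1/(50 + 12) + 6460 = 1/62 + 6460 = 400521/62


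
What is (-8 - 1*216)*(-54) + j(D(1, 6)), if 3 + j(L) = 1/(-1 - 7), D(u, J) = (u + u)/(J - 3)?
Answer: 96743/8 ≈ 12093.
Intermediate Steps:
D(u, J) = 2*u/(-3 + J) (D(u, J) = (2*u)/(-3 + J) = 2*u/(-3 + J))
j(L) = -25/8 (j(L) = -3 + 1/(-1 - 7) = -3 + 1/(-8) = -3 - ⅛ = -25/8)
(-8 - 1*216)*(-54) + j(D(1, 6)) = (-8 - 1*216)*(-54) - 25/8 = (-8 - 216)*(-54) - 25/8 = -224*(-54) - 25/8 = 12096 - 25/8 = 96743/8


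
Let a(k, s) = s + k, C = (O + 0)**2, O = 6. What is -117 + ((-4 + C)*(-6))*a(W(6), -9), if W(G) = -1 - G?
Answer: 2955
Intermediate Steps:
C = 36 (C = (6 + 0)**2 = 6**2 = 36)
a(k, s) = k + s
-117 + ((-4 + C)*(-6))*a(W(6), -9) = -117 + ((-4 + 36)*(-6))*((-1 - 1*6) - 9) = -117 + (32*(-6))*((-1 - 6) - 9) = -117 - 192*(-7 - 9) = -117 - 192*(-16) = -117 + 3072 = 2955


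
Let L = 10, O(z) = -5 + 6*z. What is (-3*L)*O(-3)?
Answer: 690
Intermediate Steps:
(-3*L)*O(-3) = (-3*10)*(-5 + 6*(-3)) = -30*(-5 - 18) = -30*(-23) = 690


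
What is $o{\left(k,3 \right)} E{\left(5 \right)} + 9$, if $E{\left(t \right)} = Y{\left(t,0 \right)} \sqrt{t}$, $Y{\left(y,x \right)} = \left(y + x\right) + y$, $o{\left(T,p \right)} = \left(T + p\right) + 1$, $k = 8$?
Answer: $9 + 120 \sqrt{5} \approx 277.33$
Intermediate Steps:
$o{\left(T,p \right)} = 1 + T + p$
$Y{\left(y,x \right)} = x + 2 y$ ($Y{\left(y,x \right)} = \left(x + y\right) + y = x + 2 y$)
$E{\left(t \right)} = 2 t^{\frac{3}{2}}$ ($E{\left(t \right)} = \left(0 + 2 t\right) \sqrt{t} = 2 t \sqrt{t} = 2 t^{\frac{3}{2}}$)
$o{\left(k,3 \right)} E{\left(5 \right)} + 9 = \left(1 + 8 + 3\right) 2 \cdot 5^{\frac{3}{2}} + 9 = 12 \cdot 2 \cdot 5 \sqrt{5} + 9 = 12 \cdot 10 \sqrt{5} + 9 = 120 \sqrt{5} + 9 = 9 + 120 \sqrt{5}$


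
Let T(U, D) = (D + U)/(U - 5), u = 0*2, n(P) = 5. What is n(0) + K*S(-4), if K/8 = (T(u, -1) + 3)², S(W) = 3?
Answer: 6269/25 ≈ 250.76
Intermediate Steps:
u = 0
T(U, D) = (D + U)/(-5 + U)
K = 2048/25 (K = 8*((-1 + 0)/(-5 + 0) + 3)² = 8*(-1/(-5) + 3)² = 8*(-⅕*(-1) + 3)² = 8*(⅕ + 3)² = 8*(16/5)² = 8*(256/25) = 2048/25 ≈ 81.920)
n(0) + K*S(-4) = 5 + (2048/25)*3 = 5 + 6144/25 = 6269/25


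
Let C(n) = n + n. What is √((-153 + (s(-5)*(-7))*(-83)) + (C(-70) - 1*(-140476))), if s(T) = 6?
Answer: √143669 ≈ 379.04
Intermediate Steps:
C(n) = 2*n
√((-153 + (s(-5)*(-7))*(-83)) + (C(-70) - 1*(-140476))) = √((-153 + (6*(-7))*(-83)) + (2*(-70) - 1*(-140476))) = √((-153 - 42*(-83)) + (-140 + 140476)) = √((-153 + 3486) + 140336) = √(3333 + 140336) = √143669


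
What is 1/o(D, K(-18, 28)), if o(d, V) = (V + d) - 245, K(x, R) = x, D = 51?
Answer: -1/212 ≈ -0.0047170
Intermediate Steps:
o(d, V) = -245 + V + d
1/o(D, K(-18, 28)) = 1/(-245 - 18 + 51) = 1/(-212) = -1/212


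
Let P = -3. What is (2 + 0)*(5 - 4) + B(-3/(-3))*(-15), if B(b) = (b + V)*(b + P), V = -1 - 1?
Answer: -28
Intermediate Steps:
V = -2
B(b) = (-3 + b)*(-2 + b) (B(b) = (b - 2)*(b - 3) = (-2 + b)*(-3 + b) = (-3 + b)*(-2 + b))
(2 + 0)*(5 - 4) + B(-3/(-3))*(-15) = (2 + 0)*(5 - 4) + (6 + (-3/(-3))**2 - (-15)/(-3))*(-15) = 2*1 + (6 + (-3*(-1/3))**2 - (-15)*(-1)/3)*(-15) = 2 + (6 + 1**2 - 5*1)*(-15) = 2 + (6 + 1 - 5)*(-15) = 2 + 2*(-15) = 2 - 30 = -28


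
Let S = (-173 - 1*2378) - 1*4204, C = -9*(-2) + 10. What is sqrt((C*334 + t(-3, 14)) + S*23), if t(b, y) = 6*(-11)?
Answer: 3*I*sqrt(16231) ≈ 382.2*I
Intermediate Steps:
C = 28 (C = 18 + 10 = 28)
t(b, y) = -66
S = -6755 (S = (-173 - 2378) - 4204 = -2551 - 4204 = -6755)
sqrt((C*334 + t(-3, 14)) + S*23) = sqrt((28*334 - 66) - 6755*23) = sqrt((9352 - 66) - 155365) = sqrt(9286 - 155365) = sqrt(-146079) = 3*I*sqrt(16231)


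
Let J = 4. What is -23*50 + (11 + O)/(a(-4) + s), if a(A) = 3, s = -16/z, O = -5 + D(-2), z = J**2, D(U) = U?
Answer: -1148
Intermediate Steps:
z = 16 (z = 4**2 = 16)
O = -7 (O = -5 - 2 = -7)
s = -1 (s = -16/16 = -16*1/16 = -1)
-23*50 + (11 + O)/(a(-4) + s) = -23*50 + (11 - 7)/(3 - 1) = -1150 + 4/2 = -1150 + 4*(1/2) = -1150 + 2 = -1148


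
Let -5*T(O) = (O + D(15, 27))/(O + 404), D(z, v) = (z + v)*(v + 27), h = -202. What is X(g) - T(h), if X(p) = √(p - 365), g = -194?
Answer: 1033/505 + I*√559 ≈ 2.0455 + 23.643*I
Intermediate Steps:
X(p) = √(-365 + p)
D(z, v) = (27 + v)*(v + z) (D(z, v) = (v + z)*(27 + v) = (27 + v)*(v + z))
T(O) = -(2268 + O)/(5*(404 + O)) (T(O) = -(O + (27² + 27*27 + 27*15 + 27*15))/(5*(O + 404)) = -(O + (729 + 729 + 405 + 405))/(5*(404 + O)) = -(O + 2268)/(5*(404 + O)) = -(2268 + O)/(5*(404 + O)))
X(g) - T(h) = √(-365 - 194) - (-2268 - 1*(-202))/(5*(404 - 202)) = √(-559) - (-2268 + 202)/(5*202) = I*√559 - (-2066)/(5*202) = I*√559 - 1*(-1033/505) = I*√559 + 1033/505 = 1033/505 + I*√559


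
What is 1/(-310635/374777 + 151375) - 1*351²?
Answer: -537644972673151/4363965980 ≈ -1.2320e+5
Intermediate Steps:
1/(-310635/374777 + 151375) - 1*351² = 1/(-310635*1/374777 + 151375) - 1*123201 = 1/(-23895/28829 + 151375) - 123201 = 1/(4363965980/28829) - 123201 = 28829/4363965980 - 123201 = -537644972673151/4363965980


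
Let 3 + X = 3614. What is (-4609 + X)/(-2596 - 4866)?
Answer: 499/3731 ≈ 0.13374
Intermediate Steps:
X = 3611 (X = -3 + 3614 = 3611)
(-4609 + X)/(-2596 - 4866) = (-4609 + 3611)/(-2596 - 4866) = -998/(-7462) = -998*(-1/7462) = 499/3731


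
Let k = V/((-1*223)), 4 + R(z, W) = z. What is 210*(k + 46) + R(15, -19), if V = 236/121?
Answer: 260903033/26983 ≈ 9669.2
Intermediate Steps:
R(z, W) = -4 + z
V = 236/121 (V = 236*(1/121) = 236/121 ≈ 1.9504)
k = -236/26983 (k = 236/(121*((-1*223))) = (236/121)/(-223) = (236/121)*(-1/223) = -236/26983 ≈ -0.0087463)
210*(k + 46) + R(15, -19) = 210*(-236/26983 + 46) + (-4 + 15) = 210*(1240982/26983) + 11 = 260606220/26983 + 11 = 260903033/26983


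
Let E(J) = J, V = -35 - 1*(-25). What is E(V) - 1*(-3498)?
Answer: 3488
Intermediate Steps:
V = -10 (V = -35 + 25 = -10)
E(V) - 1*(-3498) = -10 - 1*(-3498) = -10 + 3498 = 3488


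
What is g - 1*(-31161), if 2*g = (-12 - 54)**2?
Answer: 33339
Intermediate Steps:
g = 2178 (g = (-12 - 54)**2/2 = (1/2)*(-66)**2 = (1/2)*4356 = 2178)
g - 1*(-31161) = 2178 - 1*(-31161) = 2178 + 31161 = 33339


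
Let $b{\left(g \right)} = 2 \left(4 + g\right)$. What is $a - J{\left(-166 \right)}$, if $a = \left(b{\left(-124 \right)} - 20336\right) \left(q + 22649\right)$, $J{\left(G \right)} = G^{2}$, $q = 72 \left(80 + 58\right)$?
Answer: $-670496516$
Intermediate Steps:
$b{\left(g \right)} = 8 + 2 g$
$q = 9936$ ($q = 72 \cdot 138 = 9936$)
$a = -670468960$ ($a = \left(\left(8 + 2 \left(-124\right)\right) - 20336\right) \left(9936 + 22649\right) = \left(\left(8 - 248\right) - 20336\right) 32585 = \left(-240 - 20336\right) 32585 = \left(-20576\right) 32585 = -670468960$)
$a - J{\left(-166 \right)} = -670468960 - \left(-166\right)^{2} = -670468960 - 27556 = -670496516$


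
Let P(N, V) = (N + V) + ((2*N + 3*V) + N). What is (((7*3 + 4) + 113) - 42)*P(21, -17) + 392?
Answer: 1928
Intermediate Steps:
P(N, V) = 4*N + 4*V (P(N, V) = (N + V) + (3*N + 3*V) = 4*N + 4*V)
(((7*3 + 4) + 113) - 42)*P(21, -17) + 392 = (((7*3 + 4) + 113) - 42)*(4*21 + 4*(-17)) + 392 = (((21 + 4) + 113) - 42)*(84 - 68) + 392 = ((25 + 113) - 42)*16 + 392 = (138 - 42)*16 + 392 = 96*16 + 392 = 1536 + 392 = 1928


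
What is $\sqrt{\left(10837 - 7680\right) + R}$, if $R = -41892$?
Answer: $i \sqrt{38735} \approx 196.81 i$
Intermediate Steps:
$\sqrt{\left(10837 - 7680\right) + R} = \sqrt{\left(10837 - 7680\right) - 41892} = \sqrt{3157 - 41892} = \sqrt{-38735} = i \sqrt{38735}$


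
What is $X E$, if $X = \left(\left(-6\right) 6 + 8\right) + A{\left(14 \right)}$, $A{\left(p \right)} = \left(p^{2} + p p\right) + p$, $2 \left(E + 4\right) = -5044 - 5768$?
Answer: $-2044980$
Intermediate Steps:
$E = -5410$ ($E = -4 + \frac{-5044 - 5768}{2} = -4 + \frac{1}{2} \left(-10812\right) = -4 - 5406 = -5410$)
$A{\left(p \right)} = p + 2 p^{2}$ ($A{\left(p \right)} = \left(p^{2} + p^{2}\right) + p = 2 p^{2} + p = p + 2 p^{2}$)
$X = 378$ ($X = \left(\left(-6\right) 6 + 8\right) + 14 \left(1 + 2 \cdot 14\right) = \left(-36 + 8\right) + 14 \left(1 + 28\right) = -28 + 14 \cdot 29 = -28 + 406 = 378$)
$X E = 378 \left(-5410\right) = -2044980$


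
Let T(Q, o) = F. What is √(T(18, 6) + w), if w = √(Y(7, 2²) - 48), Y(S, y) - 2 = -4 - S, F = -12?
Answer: √(-12 + I*√57) ≈ 1.0434 + 3.6178*I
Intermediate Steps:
T(Q, o) = -12
Y(S, y) = -2 - S (Y(S, y) = 2 + (-4 - S) = -2 - S)
w = I*√57 (w = √((-2 - 1*7) - 48) = √((-2 - 7) - 48) = √(-9 - 48) = √(-57) = I*√57 ≈ 7.5498*I)
√(T(18, 6) + w) = √(-12 + I*√57)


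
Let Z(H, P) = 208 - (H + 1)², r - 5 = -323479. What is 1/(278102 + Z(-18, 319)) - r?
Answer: 89932564955/278021 ≈ 3.2347e+5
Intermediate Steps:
r = -323474 (r = 5 - 323479 = -323474)
Z(H, P) = 208 - (1 + H)²
1/(278102 + Z(-18, 319)) - r = 1/(278102 + (208 - (1 - 18)²)) - 1*(-323474) = 1/(278102 + (208 - 1*(-17)²)) + 323474 = 1/(278102 + (208 - 1*289)) + 323474 = 1/(278102 + (208 - 289)) + 323474 = 1/(278102 - 81) + 323474 = 1/278021 + 323474 = 89932564955/278021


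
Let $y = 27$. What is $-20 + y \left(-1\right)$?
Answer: $-47$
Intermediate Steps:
$-20 + y \left(-1\right) = -20 + 27 \left(-1\right) = -20 - 27 = -47$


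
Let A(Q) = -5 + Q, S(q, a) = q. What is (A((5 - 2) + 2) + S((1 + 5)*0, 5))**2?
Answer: 0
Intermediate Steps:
(A((5 - 2) + 2) + S((1 + 5)*0, 5))**2 = ((-5 + ((5 - 2) + 2)) + (1 + 5)*0)**2 = ((-5 + (3 + 2)) + 6*0)**2 = ((-5 + 5) + 0)**2 = (0 + 0)**2 = 0**2 = 0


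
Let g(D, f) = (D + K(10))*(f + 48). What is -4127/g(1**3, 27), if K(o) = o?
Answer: -4127/825 ≈ -5.0024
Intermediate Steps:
g(D, f) = (10 + D)*(48 + f) (g(D, f) = (D + 10)*(f + 48) = (10 + D)*(48 + f))
-4127/g(1**3, 27) = -4127/(480 + 10*27 + 48*1**3 + 1**3*27) = -4127/(480 + 270 + 48*1 + 1*27) = -4127/(480 + 270 + 48 + 27) = -4127/825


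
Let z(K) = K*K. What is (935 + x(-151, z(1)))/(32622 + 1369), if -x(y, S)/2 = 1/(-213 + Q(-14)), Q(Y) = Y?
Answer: 212247/7715957 ≈ 0.027508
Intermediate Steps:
z(K) = K²
x(y, S) = 2/227 (x(y, S) = -2/(-213 - 14) = -2/(-227) = -2*(-1/227) = 2/227)
(935 + x(-151, z(1)))/(32622 + 1369) = (935 + 2/227)/(32622 + 1369) = (212247/227)/33991 = (212247/227)*(1/33991) = 212247/7715957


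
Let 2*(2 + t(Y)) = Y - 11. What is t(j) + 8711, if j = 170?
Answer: 17577/2 ≈ 8788.5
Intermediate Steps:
t(Y) = -15/2 + Y/2 (t(Y) = -2 + (Y - 11)/2 = -2 + (-11 + Y)/2 = -2 + (-11/2 + Y/2) = -15/2 + Y/2)
t(j) + 8711 = (-15/2 + (1/2)*170) + 8711 = (-15/2 + 85) + 8711 = 155/2 + 8711 = 17577/2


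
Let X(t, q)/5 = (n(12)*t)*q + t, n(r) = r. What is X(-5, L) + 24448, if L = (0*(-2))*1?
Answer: 24423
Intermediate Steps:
L = 0 (L = 0*1 = 0)
X(t, q) = 5*t + 60*q*t (X(t, q) = 5*((12*t)*q + t) = 5*(12*q*t + t) = 5*(t + 12*q*t) = 5*t + 60*q*t)
X(-5, L) + 24448 = 5*(-5)*(1 + 12*0) + 24448 = 5*(-5)*(1 + 0) + 24448 = 5*(-5)*1 + 24448 = -25 + 24448 = 24423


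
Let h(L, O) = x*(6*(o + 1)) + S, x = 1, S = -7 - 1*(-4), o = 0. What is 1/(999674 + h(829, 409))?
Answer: 1/999677 ≈ 1.0003e-6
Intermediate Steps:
S = -3 (S = -7 + 4 = -3)
h(L, O) = 3 (h(L, O) = 1*(6*(0 + 1)) - 3 = 1*(6*1) - 3 = 1*6 - 3 = 6 - 3 = 3)
1/(999674 + h(829, 409)) = 1/(999674 + 3) = 1/999677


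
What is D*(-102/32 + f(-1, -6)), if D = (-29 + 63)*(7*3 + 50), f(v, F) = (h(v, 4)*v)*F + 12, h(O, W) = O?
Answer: 54315/8 ≈ 6789.4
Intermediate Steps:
f(v, F) = 12 + F*v**2 (f(v, F) = (v*v)*F + 12 = v**2*F + 12 = F*v**2 + 12 = 12 + F*v**2)
D = 2414 (D = 34*(21 + 50) = 34*71 = 2414)
D*(-102/32 + f(-1, -6)) = 2414*(-102/32 + (12 - 6*(-1)**2)) = 2414*(-102*1/32 + (12 - 6*1)) = 2414*(-51/16 + (12 - 6)) = 2414*(-51/16 + 6) = 2414*(45/16) = 54315/8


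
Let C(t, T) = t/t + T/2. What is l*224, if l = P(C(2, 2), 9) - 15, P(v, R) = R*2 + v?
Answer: 1120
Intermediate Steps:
C(t, T) = 1 + T/2 (C(t, T) = 1 + T*(½) = 1 + T/2)
P(v, R) = v + 2*R (P(v, R) = 2*R + v = v + 2*R)
l = 5 (l = ((1 + (½)*2) + 2*9) - 15 = ((1 + 1) + 18) - 15 = (2 + 18) - 15 = 20 - 15 = 5)
l*224 = 5*224 = 1120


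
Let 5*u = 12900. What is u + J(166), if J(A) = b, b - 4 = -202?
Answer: 2382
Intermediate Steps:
b = -198 (b = 4 - 202 = -198)
J(A) = -198
u = 2580 (u = (⅕)*12900 = 2580)
u + J(166) = 2580 - 198 = 2382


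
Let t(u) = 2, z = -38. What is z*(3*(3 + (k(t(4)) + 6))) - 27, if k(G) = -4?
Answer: -597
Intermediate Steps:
z*(3*(3 + (k(t(4)) + 6))) - 27 = -114*(3 + (-4 + 6)) - 27 = -114*(3 + 2) - 27 = -114*5 - 27 = -38*15 - 27 = -570 - 27 = -597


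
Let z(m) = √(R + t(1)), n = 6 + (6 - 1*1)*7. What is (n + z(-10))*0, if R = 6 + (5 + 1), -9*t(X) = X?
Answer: 0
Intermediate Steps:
t(X) = -X/9
R = 12 (R = 6 + 6 = 12)
n = 41 (n = 6 + (6 - 1)*7 = 6 + 5*7 = 6 + 35 = 41)
z(m) = √107/3 (z(m) = √(12 - ⅑*1) = √(12 - ⅑) = √(107/9) = √107/3)
(n + z(-10))*0 = (41 + √107/3)*0 = 0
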